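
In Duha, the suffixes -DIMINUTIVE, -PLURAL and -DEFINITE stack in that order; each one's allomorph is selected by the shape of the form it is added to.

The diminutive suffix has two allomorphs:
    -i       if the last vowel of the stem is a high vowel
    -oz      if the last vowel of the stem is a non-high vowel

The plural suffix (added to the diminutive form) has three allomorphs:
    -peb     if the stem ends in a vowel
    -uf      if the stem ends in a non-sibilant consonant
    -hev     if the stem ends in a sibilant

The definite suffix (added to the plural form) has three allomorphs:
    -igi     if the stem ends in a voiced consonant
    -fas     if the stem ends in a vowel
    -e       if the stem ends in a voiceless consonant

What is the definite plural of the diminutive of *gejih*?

Since the last vowel of *gejih* is /i/ (a high vowel), it takes -i, giving *gejihi*.
The final sound of the diminutive form *gejihi* is /i/, which is a vowel, so the plural suffix is -peb, giving *gejihipeb*.
The plural form *gejihipeb* — final sound /b/ (a voiced consonant) → -igi → *gejihipebigi*.

gejihipebigi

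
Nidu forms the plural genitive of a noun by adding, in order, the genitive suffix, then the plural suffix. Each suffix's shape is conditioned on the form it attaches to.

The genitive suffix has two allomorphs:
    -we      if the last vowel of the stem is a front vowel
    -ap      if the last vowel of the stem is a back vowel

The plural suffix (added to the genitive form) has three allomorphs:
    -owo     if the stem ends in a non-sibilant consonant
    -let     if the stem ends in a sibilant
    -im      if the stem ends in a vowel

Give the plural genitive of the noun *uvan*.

*uvan* — last vowel /a/ (a back vowel) → -ap → *uvanap*.
The final sound of the genitive form *uvanap* is /p/, which is a non-sibilant consonant, so the plural suffix is -owo, giving *uvanapowo*.

uvanapowo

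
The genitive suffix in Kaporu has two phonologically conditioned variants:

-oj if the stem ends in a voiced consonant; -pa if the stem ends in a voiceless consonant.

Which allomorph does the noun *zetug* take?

-oj

*zetug* — final consonant /g/ (voiced) → -oj.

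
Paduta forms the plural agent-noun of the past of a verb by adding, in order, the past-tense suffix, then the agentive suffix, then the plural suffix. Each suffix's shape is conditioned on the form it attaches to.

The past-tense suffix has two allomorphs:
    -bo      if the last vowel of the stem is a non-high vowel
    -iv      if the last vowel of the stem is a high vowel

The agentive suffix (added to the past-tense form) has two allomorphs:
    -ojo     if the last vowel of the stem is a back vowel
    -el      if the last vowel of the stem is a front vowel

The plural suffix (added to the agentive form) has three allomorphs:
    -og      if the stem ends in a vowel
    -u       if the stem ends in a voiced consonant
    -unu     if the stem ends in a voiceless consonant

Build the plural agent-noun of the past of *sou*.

The last vowel of *sou* is /u/, which is a high vowel, so the past-tense suffix is -iv, giving *souiv*.
The past-tense form *souiv*: last vowel = /i/, a front vowel → -el → *souivel*.
The final sound of the agentive form *souivel* is /l/, which is a voiced consonant, so the plural suffix is -u, giving *souivelu*.

souivelu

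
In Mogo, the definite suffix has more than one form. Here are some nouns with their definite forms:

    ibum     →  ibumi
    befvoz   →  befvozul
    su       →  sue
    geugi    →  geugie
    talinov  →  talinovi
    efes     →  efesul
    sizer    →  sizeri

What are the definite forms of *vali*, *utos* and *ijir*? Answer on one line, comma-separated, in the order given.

valie, utosul, ijiri

Looking at the final sound of each stem: -ul when the stem ends in a sibilant (*befvoz*, *efes*); -i when the stem ends in a non-sibilant consonant (*ibum*, *talinov*, *sizer*); -e when the stem ends in a vowel (*su*, *geugi*).
*vali*: final sound = /i/, a vowel → -e → *valie*.
Since the final sound of *utos* is /s/ (a sibilant), it takes -ul, giving *utosul*.
*ijir* — final sound /r/ (a non-sibilant consonant) → -i → *ijiri*.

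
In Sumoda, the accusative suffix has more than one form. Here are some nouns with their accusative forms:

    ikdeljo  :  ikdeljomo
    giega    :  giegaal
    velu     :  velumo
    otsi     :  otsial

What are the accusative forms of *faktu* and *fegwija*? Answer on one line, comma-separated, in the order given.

The pattern is rounding harmony: -mo when the last vowel of the stem is a rounded vowel (*ikdeljo*, *velu*); -al when the last vowel of the stem is an unrounded vowel (*giega*, *otsi*).
The last vowel of *faktu* is /u/, which is a rounded vowel, so the suffix is -mo, giving *faktumo*.
The last vowel of *fegwija* is /a/, which is an unrounded vowel, so the suffix is -al, giving *fegwijaal*.

faktumo, fegwijaal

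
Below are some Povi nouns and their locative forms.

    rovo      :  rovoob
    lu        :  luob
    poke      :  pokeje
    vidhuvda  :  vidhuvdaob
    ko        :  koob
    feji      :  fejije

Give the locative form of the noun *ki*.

The alternation tracks the last vowel of the stem — -je when the last vowel of the stem is a front vowel (*poke*, *feji*); -ob when the last vowel of the stem is a back vowel (*rovo*, *lu*, *vidhuvda*, *ko*).
*ki* — last vowel /i/ (a front vowel) → -je → *kije*.

kije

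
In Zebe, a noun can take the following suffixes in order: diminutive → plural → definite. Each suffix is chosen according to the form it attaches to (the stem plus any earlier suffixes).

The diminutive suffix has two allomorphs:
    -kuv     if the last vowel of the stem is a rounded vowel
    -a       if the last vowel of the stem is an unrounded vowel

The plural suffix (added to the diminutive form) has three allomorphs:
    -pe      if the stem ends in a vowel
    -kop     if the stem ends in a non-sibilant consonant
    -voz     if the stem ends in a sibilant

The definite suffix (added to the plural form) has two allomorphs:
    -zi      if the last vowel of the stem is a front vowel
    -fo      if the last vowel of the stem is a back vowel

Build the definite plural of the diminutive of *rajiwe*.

*rajiwe* — last vowel /e/ (an unrounded vowel) → -a → *rajiwea*.
The diminutive form *rajiwea*: final sound = /a/, a vowel → -pe → *rajiweape*.
The last vowel of the plural form *rajiweape* is /e/, which is a front vowel, so the definite suffix is -zi, giving *rajiweapezi*.

rajiweapezi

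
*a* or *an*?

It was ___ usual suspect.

The indefinite article is chosen by the initial *sound* of the following word, not its spelling.
*usual* begins with the sound /juː/ (u pronounced /juː/) — a consonant sound.
So the article is *a*: It was a usual suspect.

a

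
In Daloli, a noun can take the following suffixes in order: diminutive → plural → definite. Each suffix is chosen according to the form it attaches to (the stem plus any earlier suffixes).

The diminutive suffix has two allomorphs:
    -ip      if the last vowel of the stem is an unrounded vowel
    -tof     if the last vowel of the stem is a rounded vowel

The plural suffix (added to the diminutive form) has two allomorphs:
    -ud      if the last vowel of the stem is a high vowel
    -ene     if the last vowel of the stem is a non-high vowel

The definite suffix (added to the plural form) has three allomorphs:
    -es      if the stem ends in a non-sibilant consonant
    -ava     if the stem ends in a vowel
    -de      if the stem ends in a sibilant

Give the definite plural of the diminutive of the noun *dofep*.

Since the last vowel of *dofep* is /e/ (an unrounded vowel), it takes -ip, giving *dofepip*.
The diminutive form *dofepip*: last vowel = /i/, a high vowel → -ud → *dofepipud*.
Since the final sound of the plural form *dofepipud* is /d/ (a non-sibilant consonant), it takes -es, giving *dofepipudes*.

dofepipudes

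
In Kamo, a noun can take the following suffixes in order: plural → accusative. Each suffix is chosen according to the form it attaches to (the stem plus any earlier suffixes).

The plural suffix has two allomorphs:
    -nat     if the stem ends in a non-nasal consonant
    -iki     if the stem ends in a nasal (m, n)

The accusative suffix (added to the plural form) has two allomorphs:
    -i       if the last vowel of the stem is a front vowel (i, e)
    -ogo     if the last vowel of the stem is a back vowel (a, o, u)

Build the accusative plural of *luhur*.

*luhur*: final consonant = /r/, non-nasal → -nat → *luhurnat*.
The last vowel of the plural form *luhurnat* is /a/, which is a back vowel, so the accusative suffix is -ogo, giving *luhurnatogo*.

luhurnatogo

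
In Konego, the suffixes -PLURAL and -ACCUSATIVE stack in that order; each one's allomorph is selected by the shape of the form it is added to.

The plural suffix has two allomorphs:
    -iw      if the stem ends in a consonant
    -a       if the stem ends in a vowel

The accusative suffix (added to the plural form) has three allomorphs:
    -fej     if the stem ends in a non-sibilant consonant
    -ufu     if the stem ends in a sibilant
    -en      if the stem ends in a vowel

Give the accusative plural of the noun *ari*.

*ari* — final sound /i/ (a vowel) → -a → *aria*.
The final sound of the plural form *aria* is /a/, which is a vowel, so the accusative suffix is -en, giving *ariaen*.

ariaen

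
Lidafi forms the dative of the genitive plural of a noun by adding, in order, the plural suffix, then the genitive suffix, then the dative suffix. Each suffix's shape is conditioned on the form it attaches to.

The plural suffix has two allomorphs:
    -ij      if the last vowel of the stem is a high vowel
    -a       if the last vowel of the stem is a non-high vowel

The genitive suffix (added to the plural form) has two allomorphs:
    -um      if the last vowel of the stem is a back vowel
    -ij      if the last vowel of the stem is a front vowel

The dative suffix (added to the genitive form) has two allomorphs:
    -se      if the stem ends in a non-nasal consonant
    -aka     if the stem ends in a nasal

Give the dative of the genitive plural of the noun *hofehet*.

The last vowel of *hofehet* is /e/, which is a non-high vowel, so the plural suffix is -a, giving *hofeheta*.
Since the last vowel of the plural form *hofeheta* is /a/ (a back vowel), it takes -um, giving *hofehetaum*.
The final consonant of the genitive form *hofehetaum* is /m/, which is a nasal, so the dative suffix is -aka, giving *hofehetaumaka*.

hofehetaumaka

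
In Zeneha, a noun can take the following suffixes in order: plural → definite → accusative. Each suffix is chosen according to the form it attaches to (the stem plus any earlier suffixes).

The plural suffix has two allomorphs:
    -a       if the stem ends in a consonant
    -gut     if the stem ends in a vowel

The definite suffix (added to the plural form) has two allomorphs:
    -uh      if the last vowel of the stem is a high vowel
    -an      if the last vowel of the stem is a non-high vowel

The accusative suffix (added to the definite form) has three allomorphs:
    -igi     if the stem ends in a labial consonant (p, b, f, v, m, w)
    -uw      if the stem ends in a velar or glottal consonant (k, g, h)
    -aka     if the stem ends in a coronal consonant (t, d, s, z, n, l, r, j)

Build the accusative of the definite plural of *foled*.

foledaanaka

The final sound of *foled* is /d/, which is a consonant, so the plural suffix is -a, giving *foleda*.
Since the last vowel of the plural form *foleda* is /a/ (a non-high vowel), it takes -an, giving *foledaan*.
The definite form *foledaan*: final consonant = /n/, coronal → -aka → *foledaanaka*.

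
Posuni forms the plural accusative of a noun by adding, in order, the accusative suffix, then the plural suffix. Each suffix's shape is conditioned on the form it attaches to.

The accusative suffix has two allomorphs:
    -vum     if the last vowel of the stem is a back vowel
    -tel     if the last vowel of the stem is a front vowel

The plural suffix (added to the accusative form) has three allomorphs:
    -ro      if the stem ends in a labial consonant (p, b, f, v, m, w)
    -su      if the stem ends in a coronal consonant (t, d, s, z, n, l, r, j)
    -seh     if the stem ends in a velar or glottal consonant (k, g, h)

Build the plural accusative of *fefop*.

fefopvumro

Since the last vowel of *fefop* is /o/ (a back vowel), it takes -vum, giving *fefopvum*.
Since the final consonant of the accusative form *fefopvum* is /m/ (labial), it takes -ro, giving *fefopvumro*.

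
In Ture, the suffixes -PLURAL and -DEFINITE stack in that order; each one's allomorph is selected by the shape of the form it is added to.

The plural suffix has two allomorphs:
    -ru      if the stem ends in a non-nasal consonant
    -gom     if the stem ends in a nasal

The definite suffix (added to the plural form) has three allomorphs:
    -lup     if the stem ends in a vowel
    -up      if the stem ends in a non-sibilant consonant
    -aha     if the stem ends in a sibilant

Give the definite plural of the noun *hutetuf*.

hutetufrulup

The final consonant of *hutetuf* is /f/, which is non-nasal, so the plural suffix is -ru, giving *hutetufru*.
The plural form *hutetufru* — final sound /u/ (a vowel) → -lup → *hutetufrulup*.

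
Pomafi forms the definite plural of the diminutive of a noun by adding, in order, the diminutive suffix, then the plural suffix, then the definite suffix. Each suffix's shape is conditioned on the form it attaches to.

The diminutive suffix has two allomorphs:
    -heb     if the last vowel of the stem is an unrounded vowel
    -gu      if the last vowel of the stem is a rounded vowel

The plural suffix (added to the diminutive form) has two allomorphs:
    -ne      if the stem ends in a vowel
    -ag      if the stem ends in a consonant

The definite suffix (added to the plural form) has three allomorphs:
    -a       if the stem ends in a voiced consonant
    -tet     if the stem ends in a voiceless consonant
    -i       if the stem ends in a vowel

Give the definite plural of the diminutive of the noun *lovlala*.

*lovlala* — last vowel /a/ (an unrounded vowel) → -heb → *lovlalaheb*.
Since the final sound of the diminutive form *lovlalaheb* is /b/ (a consonant), it takes -ag, giving *lovlalahebag*.
Since the final sound of the plural form *lovlalahebag* is /g/ (a voiced consonant), it takes -a, giving *lovlalahebaga*.

lovlalahebaga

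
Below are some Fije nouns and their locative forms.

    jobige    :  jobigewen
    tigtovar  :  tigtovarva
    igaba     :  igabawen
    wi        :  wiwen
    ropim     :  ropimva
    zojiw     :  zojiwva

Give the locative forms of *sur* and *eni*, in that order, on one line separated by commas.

surva, eniwen

The alternation tracks the final sound of the stem — -va when the stem ends in a consonant (*tigtovar*, *ropim*, *zojiw*); -wen when the stem ends in a vowel (*jobige*, *igaba*, *wi*).
*sur* — final sound /r/ (a consonant) → -va → *surva*.
*eni* — final sound /i/ (a vowel) → -wen → *eniwen*.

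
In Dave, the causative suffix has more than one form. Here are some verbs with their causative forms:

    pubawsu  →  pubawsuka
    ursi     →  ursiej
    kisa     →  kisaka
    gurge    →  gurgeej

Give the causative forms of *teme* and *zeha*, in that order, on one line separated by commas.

temeej, zehaka

Looking at the last vowel of each stem: -ej when the last vowel of the stem is a front vowel (*ursi*, *gurge*); -ka when the last vowel of the stem is a back vowel (*pubawsu*, *kisa*).
*teme*: last vowel = /e/, a front vowel → -ej → *temeej*.
*zeha*: last vowel = /a/, a back vowel → -ka → *zehaka*.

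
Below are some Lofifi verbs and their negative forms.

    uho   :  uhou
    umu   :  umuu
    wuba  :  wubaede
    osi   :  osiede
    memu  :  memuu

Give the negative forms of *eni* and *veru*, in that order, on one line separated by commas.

Looking at the last vowel of each stem: -u when the last vowel of the stem is a rounded vowel (*uho*, *umu*, *memu*); -ede when the last vowel of the stem is an unrounded vowel (*wuba*, *osi*).
*eni*: last vowel = /i/, an unrounded vowel → -ede → *eniede*.
*veru*: last vowel = /u/, a rounded vowel → -u → *veruu*.

eniede, veruu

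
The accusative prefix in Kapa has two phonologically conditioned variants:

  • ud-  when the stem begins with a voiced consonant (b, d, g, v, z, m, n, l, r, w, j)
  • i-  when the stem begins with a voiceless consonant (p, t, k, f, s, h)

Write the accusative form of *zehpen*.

*zehpen* — first consonant /z/ (voiced) → ud- → *udzehpen*.

udzehpen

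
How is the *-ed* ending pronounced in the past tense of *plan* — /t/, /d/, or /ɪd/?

/d/

The stem *plan* ends in a voiced sound other than /d/.
The -ed suffix is realized as /ɪd/ after /t, d/; as /t/ after other voiceless consonants; and as /d/ after other voiced sounds.
So -ed on *plan* is pronounced /d/.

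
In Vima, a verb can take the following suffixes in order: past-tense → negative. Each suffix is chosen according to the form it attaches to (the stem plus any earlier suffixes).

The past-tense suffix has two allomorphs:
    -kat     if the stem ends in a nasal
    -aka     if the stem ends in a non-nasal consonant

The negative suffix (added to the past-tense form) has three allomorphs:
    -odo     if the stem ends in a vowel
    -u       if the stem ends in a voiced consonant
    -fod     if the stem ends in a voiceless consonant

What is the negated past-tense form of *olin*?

olinkatfod

*olin* — final consonant /n/ (a nasal) → -kat → *olinkat*.
Since the final sound of the past-tense form *olinkat* is /t/ (a voiceless consonant), it takes -fod, giving *olinkatfod*.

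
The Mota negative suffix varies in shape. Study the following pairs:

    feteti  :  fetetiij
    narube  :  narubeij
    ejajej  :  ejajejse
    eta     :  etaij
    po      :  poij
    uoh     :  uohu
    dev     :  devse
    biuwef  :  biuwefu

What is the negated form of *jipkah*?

jipkahu

The pattern is voicing of the final sound: -u when the stem ends in a voiceless consonant (*uoh*, *biuwef*); -se when the stem ends in a voiced consonant (*ejajej*, *dev*); -ij when the stem ends in a vowel (*feteti*, *narube*, *eta*, *po*).
*jipkah* — final sound /h/ (a voiceless consonant) → -u → *jipkahu*.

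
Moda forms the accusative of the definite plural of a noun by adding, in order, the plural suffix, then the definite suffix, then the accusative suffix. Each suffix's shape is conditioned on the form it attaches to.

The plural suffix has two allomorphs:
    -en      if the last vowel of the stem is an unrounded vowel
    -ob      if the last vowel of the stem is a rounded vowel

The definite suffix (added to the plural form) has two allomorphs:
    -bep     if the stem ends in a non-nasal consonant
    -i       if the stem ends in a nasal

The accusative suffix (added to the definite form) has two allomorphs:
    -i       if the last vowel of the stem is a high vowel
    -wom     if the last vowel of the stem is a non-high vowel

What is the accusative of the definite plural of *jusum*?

*jusum* — last vowel /u/ (a rounded vowel) → -ob → *jusumob*.
Since the final consonant of the plural form *jusumob* is /b/ (non-nasal), it takes -bep, giving *jusumobbep*.
The definite form *jusumobbep*: last vowel = /e/, a non-high vowel → -wom → *jusumobbepwom*.

jusumobbepwom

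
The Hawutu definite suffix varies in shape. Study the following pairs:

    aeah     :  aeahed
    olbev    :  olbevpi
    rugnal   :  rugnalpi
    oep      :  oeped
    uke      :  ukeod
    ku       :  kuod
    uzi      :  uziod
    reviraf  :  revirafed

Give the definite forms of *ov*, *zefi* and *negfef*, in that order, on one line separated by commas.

The suffix is conditioned by the final sound: -ed when the stem ends in a voiceless consonant (*aeah*, *oep*, *reviraf*); -pi when the stem ends in a voiced consonant (*olbev*, *rugnal*); -od when the stem ends in a vowel (*uke*, *ku*, *uzi*).
*ov* — final sound /v/ (a voiced consonant) → -pi → *ovpi*.
*zefi*: final sound = /i/, a vowel → -od → *zefiod*.
*negfef*: final sound = /f/, a voiceless consonant → -ed → *negfefed*.

ovpi, zefiod, negfefed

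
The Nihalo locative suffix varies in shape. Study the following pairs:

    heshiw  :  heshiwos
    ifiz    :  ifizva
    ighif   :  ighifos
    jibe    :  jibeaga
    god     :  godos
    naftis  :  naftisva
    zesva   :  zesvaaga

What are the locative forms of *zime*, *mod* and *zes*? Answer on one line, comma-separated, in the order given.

The suffix is conditioned by the final sound: -va when the stem ends in a sibilant (*ifiz*, *naftis*); -os when the stem ends in a non-sibilant consonant (*heshiw*, *ighif*, *god*); -aga when the stem ends in a vowel (*jibe*, *zesva*).
The final sound of *zime* is /e/, which is a vowel, so the suffix is -aga, giving *zimeaga*.
*mod*: final sound = /d/, a non-sibilant consonant → -os → *modos*.
*zes*: final sound = /s/, a sibilant → -va → *zesva*.

zimeaga, modos, zesva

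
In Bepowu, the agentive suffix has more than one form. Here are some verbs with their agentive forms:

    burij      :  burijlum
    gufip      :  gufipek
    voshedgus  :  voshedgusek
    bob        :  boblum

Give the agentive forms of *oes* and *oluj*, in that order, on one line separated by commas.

oesek, olujlum

The pattern is voicing of the final consonant: -ek when the stem ends in a voiceless consonant (*gufip*, *voshedgus*); -lum when the stem ends in a voiced consonant (*burij*, *bob*).
Since the final consonant of *oes* is /s/ (voiceless), it takes -ek, giving *oesek*.
*oluj* — final consonant /j/ (voiced) → -lum → *olujlum*.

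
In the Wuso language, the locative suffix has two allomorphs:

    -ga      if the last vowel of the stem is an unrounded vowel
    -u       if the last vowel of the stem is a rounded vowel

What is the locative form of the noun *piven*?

The last vowel of *piven* is /e/, which is an unrounded vowel, so the suffix is -ga, giving *pivenga*.

pivenga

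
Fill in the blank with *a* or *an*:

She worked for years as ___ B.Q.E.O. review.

The indefinite article is chosen by the initial *sound* of the following word, not its spelling.
The initialism *B.Q.E.O.* is read letter by letter; the first letter, B, is pronounced /biː/, which begins with a consonant sound.
So the article is *a*: She worked for years as a B.Q.E.O. review.

a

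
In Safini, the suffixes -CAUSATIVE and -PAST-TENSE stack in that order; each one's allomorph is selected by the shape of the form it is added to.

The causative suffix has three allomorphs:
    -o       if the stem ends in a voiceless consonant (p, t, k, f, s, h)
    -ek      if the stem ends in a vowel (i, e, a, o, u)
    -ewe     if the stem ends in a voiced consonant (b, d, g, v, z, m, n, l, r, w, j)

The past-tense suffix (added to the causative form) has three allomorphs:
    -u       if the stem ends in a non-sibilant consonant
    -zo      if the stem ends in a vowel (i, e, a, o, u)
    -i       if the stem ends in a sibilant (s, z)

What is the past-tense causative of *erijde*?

erijdeeku

The final sound of *erijde* is /e/, which is a vowel, so the causative suffix is -ek, giving *erijdeek*.
The final sound of the causative form *erijdeek* is /k/, which is a non-sibilant consonant, so the past-tense suffix is -u, giving *erijdeeku*.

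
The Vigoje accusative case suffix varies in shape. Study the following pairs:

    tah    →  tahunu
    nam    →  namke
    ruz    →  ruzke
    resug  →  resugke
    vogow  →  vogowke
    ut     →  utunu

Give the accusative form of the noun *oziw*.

oziwke

The alternation tracks the final consonant of the stem — -unu when the stem ends in a voiceless consonant (*tah*, *ut*); -ke when the stem ends in a voiced consonant (*nam*, *ruz*, *resug*, *vogow*).
*oziw*: final consonant = /w/, voiced → -ke → *oziwke*.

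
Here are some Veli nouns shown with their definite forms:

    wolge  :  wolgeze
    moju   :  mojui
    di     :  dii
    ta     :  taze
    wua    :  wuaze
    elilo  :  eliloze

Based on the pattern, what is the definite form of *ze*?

The pattern is height harmony: -i when the last vowel of the stem is a high vowel (*moju*, *di*); -ze when the last vowel of the stem is a non-high vowel (*wolge*, *ta*, *wua*, *elilo*).
Since the last vowel of *ze* is /e/ (a non-high vowel), it takes -ze, giving *zeze*.

zeze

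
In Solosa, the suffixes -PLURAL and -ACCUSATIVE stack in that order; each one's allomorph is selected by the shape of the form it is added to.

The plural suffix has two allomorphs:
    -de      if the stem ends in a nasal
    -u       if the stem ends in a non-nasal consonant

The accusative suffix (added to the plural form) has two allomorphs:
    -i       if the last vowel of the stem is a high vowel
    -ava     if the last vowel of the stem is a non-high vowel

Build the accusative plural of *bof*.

*bof* — final consonant /f/ (non-nasal) → -u → *bofu*.
The plural form *bofu*: last vowel = /u/, a high vowel → -i → *bofui*.

bofui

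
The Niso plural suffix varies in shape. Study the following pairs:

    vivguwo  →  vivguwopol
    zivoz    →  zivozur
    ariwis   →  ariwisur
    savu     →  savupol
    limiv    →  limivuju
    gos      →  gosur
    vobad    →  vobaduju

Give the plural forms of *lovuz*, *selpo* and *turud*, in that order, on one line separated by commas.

Looking at the final sound of each stem: -ur when the stem ends in a sibilant (*zivoz*, *ariwis*, *gos*); -uju when the stem ends in a non-sibilant consonant (*limiv*, *vobad*); -pol when the stem ends in a vowel (*vivguwo*, *savu*).
*lovuz*: final sound = /z/, a sibilant → -ur → *lovuzur*.
The final sound of *selpo* is /o/, which is a vowel, so the suffix is -pol, giving *selpopol*.
*turud* — final sound /d/ (a non-sibilant consonant) → -uju → *turuduju*.

lovuzur, selpopol, turuduju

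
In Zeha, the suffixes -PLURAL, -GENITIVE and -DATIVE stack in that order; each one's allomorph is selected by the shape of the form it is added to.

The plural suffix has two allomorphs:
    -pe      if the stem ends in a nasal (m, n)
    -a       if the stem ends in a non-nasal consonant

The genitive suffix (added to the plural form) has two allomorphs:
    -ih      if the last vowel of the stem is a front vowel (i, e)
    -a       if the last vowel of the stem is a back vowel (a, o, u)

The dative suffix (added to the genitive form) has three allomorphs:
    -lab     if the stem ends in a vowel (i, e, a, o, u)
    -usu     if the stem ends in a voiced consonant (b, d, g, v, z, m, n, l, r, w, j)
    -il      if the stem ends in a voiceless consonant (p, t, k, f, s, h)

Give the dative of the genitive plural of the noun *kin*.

kinpeihil

*kin* — final consonant /n/ (a nasal) → -pe → *kinpe*.
Since the last vowel of the plural form *kinpe* is /e/ (a front vowel), it takes -ih, giving *kinpeih*.
The genitive form *kinpeih*: final sound = /h/, a voiceless consonant → -il → *kinpeihil*.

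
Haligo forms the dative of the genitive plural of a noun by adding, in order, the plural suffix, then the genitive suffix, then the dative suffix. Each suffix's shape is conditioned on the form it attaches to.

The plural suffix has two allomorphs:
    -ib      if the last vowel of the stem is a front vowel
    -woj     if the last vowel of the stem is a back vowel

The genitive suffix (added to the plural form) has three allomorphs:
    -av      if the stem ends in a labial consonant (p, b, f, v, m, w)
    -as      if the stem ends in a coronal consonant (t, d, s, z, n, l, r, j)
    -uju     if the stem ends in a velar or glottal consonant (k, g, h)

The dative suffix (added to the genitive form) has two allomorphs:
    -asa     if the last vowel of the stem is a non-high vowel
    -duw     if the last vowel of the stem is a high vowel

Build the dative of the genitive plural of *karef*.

*karef* — last vowel /e/ (a front vowel) → -ib → *karefib*.
Since the final consonant of the plural form *karefib* is /b/ (labial), it takes -av, giving *karefibav*.
Since the last vowel of the genitive form *karefibav* is /a/ (a non-high vowel), it takes -asa, giving *karefibavasa*.

karefibavasa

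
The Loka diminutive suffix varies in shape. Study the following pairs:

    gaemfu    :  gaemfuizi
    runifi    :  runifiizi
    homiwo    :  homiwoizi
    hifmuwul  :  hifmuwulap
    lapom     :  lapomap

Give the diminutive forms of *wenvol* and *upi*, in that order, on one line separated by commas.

The pattern is consonant vs. vowel: -ap when the stem ends in a consonant (*hifmuwul*, *lapom*); -izi when the stem ends in a vowel (*gaemfu*, *runifi*, *homiwo*).
*wenvol*: final sound = /l/, a consonant → -ap → *wenvolap*.
The final sound of *upi* is /i/, which is a vowel, so the suffix is -izi, giving *upiizi*.

wenvolap, upiizi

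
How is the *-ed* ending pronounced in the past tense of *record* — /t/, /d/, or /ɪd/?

The stem *record* ends in /t/ or /d/.
The -ed suffix is realized as /ɪd/ after /t, d/; as /t/ after other voiceless consonants; and as /d/ after other voiced sounds.
So -ed on *record* is pronounced /ɪd/.

/ɪd/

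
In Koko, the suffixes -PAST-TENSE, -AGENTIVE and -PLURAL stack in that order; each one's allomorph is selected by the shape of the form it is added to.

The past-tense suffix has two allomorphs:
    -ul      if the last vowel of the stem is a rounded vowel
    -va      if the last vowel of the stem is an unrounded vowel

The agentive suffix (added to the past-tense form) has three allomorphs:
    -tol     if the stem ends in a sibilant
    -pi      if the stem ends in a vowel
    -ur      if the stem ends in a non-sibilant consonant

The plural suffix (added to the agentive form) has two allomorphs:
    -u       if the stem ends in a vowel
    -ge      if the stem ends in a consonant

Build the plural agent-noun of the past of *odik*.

*odik* — last vowel /i/ (an unrounded vowel) → -va → *odikva*.
The final sound of the past-tense form *odikva* is /a/, which is a vowel, so the agentive suffix is -pi, giving *odikvapi*.
The final sound of the agentive form *odikvapi* is /i/, which is a vowel, so the plural suffix is -u, giving *odikvapiu*.

odikvapiu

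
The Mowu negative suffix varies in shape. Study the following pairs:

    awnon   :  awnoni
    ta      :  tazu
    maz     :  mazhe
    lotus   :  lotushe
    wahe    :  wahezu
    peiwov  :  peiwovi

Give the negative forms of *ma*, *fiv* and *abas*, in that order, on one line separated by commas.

mazu, fivi, abashe

The suffix is conditioned by the final sound: -he when the stem ends in a sibilant (*maz*, *lotus*); -i when the stem ends in a non-sibilant consonant (*awnon*, *peiwov*); -zu when the stem ends in a vowel (*ta*, *wahe*).
The final sound of *ma* is /a/, which is a vowel, so the suffix is -zu, giving *mazu*.
*fiv* — final sound /v/ (a non-sibilant consonant) → -i → *fivi*.
Since the final sound of *abas* is /s/ (a sibilant), it takes -he, giving *abashe*.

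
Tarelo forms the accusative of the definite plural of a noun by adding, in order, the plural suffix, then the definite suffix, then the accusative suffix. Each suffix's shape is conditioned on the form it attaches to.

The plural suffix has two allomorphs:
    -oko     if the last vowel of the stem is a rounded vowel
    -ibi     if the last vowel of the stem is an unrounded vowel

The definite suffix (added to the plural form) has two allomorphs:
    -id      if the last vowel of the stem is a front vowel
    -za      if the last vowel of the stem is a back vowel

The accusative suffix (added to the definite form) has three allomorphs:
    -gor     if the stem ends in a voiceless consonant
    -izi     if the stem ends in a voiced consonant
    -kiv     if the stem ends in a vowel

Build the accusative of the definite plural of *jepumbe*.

jepumbeibiidizi

The last vowel of *jepumbe* is /e/, which is an unrounded vowel, so the plural suffix is -ibi, giving *jepumbeibi*.
The plural form *jepumbeibi* — last vowel /i/ (a front vowel) → -id → *jepumbeibiid*.
The final sound of the definite form *jepumbeibiid* is /d/, which is a voiced consonant, so the accusative suffix is -izi, giving *jepumbeibiidizi*.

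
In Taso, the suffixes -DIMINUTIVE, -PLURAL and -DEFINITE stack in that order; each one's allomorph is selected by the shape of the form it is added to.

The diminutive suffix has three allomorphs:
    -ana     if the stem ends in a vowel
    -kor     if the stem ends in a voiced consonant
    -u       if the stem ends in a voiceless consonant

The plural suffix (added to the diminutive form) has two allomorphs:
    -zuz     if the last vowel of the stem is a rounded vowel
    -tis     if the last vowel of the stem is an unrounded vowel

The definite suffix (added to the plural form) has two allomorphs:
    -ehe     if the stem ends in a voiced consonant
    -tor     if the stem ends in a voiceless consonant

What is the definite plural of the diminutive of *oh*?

ohuzuzehe

*oh*: final sound = /h/, a voiceless consonant → -u → *ohu*.
The last vowel of the diminutive form *ohu* is /u/, which is a rounded vowel, so the plural suffix is -zuz, giving *ohuzuz*.
Since the final consonant of the plural form *ohuzuz* is /z/ (voiced), it takes -ehe, giving *ohuzuzehe*.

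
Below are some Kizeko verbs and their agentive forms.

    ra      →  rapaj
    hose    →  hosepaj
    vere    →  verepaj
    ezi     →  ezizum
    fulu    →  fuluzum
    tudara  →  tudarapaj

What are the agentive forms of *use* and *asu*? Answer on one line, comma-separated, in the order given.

The suffix is conditioned by the last vowel: -zum when the last vowel of the stem is a high vowel (*ezi*, *fulu*); -paj when the last vowel of the stem is a non-high vowel (*ra*, *hose*, *vere*, *tudara*).
Since the last vowel of *use* is /e/ (a non-high vowel), it takes -paj, giving *usepaj*.
The last vowel of *asu* is /u/, which is a high vowel, so the suffix is -zum, giving *asuzum*.

usepaj, asuzum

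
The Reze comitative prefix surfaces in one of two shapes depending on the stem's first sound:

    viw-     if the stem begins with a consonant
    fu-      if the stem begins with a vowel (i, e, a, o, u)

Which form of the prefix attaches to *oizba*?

*oizba*: first sound = /o/, a vowel → fu-.

fu-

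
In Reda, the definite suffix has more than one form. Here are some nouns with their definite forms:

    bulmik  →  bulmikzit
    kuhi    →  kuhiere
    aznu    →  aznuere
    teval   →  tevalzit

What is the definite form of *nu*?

The suffix is conditioned by the final sound: -zit when the stem ends in a consonant (*bulmik*, *teval*); -ere when the stem ends in a vowel (*kuhi*, *aznu*).
*nu* — final sound /u/ (a vowel) → -ere → *nuere*.

nuere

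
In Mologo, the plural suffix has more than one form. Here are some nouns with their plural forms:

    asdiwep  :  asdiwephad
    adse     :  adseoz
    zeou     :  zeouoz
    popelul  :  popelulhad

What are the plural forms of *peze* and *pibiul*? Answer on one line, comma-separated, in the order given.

Looking at the final sound of each stem: -had when the stem ends in a consonant (*asdiwep*, *popelul*); -oz when the stem ends in a vowel (*adse*, *zeou*).
*peze*: final sound = /e/, a vowel → -oz → *pezeoz*.
*pibiul* — final sound /l/ (a consonant) → -had → *pibiulhad*.

pezeoz, pibiulhad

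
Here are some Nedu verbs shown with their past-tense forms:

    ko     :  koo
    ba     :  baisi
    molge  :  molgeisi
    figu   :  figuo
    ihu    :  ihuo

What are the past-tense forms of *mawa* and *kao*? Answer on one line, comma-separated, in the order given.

The alternation tracks the last vowel of the stem — -o when the last vowel of the stem is a rounded vowel (*ko*, *figu*, *ihu*); -isi when the last vowel of the stem is an unrounded vowel (*ba*, *molge*).
*mawa* — last vowel /a/ (an unrounded vowel) → -isi → *mawaisi*.
*kao*: last vowel = /o/, a rounded vowel → -o → *kaoo*.

mawaisi, kaoo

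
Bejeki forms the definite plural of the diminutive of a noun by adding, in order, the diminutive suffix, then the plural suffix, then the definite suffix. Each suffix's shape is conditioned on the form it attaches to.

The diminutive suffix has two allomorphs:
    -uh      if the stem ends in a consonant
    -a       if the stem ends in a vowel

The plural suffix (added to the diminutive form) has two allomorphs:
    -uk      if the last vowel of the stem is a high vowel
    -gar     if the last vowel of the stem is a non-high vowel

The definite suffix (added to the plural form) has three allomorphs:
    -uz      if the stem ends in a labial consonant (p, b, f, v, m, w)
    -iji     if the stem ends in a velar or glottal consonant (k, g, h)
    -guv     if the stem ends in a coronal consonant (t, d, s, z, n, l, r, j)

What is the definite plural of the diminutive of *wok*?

wokuhukiji

*wok*: final sound = /k/, a consonant → -uh → *wokuh*.
The diminutive form *wokuh*: last vowel = /u/, a high vowel → -uk → *wokuhuk*.
Since the final consonant of the plural form *wokuhuk* is /k/ (velar/glottal), it takes -iji, giving *wokuhukiji*.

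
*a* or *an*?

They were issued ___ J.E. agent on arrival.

a

The indefinite article is chosen by the initial *sound* of the following word, not its spelling.
The initialism *J.E.* is read letter by letter; the first letter, J, is pronounced /dʒeɪ/, which begins with a consonant sound.
So the article is *a*: They were issued a J.E. agent on arrival.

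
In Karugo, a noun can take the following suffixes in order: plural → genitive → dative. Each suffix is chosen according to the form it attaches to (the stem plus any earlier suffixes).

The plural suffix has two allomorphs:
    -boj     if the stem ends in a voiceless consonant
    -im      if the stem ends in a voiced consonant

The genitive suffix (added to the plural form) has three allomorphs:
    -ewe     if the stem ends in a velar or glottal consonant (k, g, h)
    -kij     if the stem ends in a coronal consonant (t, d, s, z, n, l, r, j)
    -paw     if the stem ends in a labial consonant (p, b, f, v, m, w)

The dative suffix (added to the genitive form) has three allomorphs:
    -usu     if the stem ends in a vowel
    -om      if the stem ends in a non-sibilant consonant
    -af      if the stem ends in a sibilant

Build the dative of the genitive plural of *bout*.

boutbojkijom

Since the final consonant of *bout* is /t/ (voiceless), it takes -boj, giving *boutboj*.
The plural form *boutboj* — final consonant /j/ (coronal) → -kij → *boutbojkij*.
Since the final sound of the genitive form *boutbojkij* is /j/ (a non-sibilant consonant), it takes -om, giving *boutbojkijom*.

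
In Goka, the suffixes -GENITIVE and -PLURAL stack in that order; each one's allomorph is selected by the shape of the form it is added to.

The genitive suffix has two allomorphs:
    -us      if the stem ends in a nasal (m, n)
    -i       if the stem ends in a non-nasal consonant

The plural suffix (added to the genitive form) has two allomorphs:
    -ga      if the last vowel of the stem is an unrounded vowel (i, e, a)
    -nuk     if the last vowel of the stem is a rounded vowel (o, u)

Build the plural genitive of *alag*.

alagiga

The final consonant of *alag* is /g/, which is non-nasal, so the genitive suffix is -i, giving *alagi*.
The genitive form *alagi*: last vowel = /i/, an unrounded vowel → -ga → *alagiga*.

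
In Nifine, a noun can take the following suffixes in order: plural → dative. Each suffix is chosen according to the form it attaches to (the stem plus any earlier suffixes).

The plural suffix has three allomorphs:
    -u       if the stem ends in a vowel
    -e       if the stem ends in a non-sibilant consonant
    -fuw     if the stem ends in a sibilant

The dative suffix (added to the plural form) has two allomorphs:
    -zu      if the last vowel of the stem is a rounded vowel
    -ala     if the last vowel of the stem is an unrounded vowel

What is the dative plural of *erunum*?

*erunum* — final sound /m/ (a non-sibilant consonant) → -e → *erunume*.
Since the last vowel of the plural form *erunume* is /e/ (an unrounded vowel), it takes -ala, giving *erunumeala*.

erunumeala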